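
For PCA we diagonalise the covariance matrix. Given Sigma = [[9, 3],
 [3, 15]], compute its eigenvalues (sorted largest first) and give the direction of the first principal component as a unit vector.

Step 1 — characteristic polynomial of 2×2 Sigma:
  det(Sigma - λI) = λ² - trace · λ + det = 0.
  trace = 9 + 15 = 24, det = 9·15 - (3)² = 126.
Step 2 — discriminant:
  Δ = trace² - 4·det = 576 - 504 = 72.
Step 3 — eigenvalues:
  λ = (trace ± √Δ)/2 = (24 ± 8.4853)/2,
  λ_1 = 16.2426,  λ_2 = 7.7574.

Step 4 — unit eigenvector for λ_1: solve (Sigma - λ_1 I)v = 0. First row:
  (9 - 16.2426)·v_x + (3)·v_y = 0, i.e. (-7.2426)·v_x + (3)·v_y = 0,
  so v ∝ (b, λ_1 - a) = (3, 7.2426) = u.
  ||u|| = √((3)² + (7.2426)²) = √(61.4558) ≈ 7.8394,
  v_1 = u/||u|| ≈ (0.3827, 0.9239) (||v_1|| = 1).

λ_1 = 16.2426,  λ_2 = 7.7574;  v_1 ≈ (0.3827, 0.9239)


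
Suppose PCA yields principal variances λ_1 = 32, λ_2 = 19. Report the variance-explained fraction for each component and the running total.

Step 1 — total variance = trace(Sigma) = Σ λ_i = 32 + 19 = 51.

Step 2 — fraction explained by component i = λ_i / Σ λ:
  PC1: 32/51 = 0.6275
  PC2: 19/51 = 0.3725

Step 3 — cumulative fraction after k components = (λ_1 + ... + λ_k) / Σ λ:
  k = 1: 32/51 = 0.6275
  k = 2: (32 + 19)/51 = 51/51 = 1

Summary (fraction, with percent):

explained: PC1 0.6275 (62.75%), PC2 0.3725 (37.25%);  cumulative: 0.6275, 1


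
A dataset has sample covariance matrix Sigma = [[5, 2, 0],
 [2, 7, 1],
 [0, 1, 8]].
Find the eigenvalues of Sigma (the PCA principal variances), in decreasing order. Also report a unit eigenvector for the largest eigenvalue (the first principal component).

Step 1 — characteristic polynomial p(λ) = det(λI - Sigma) = λ³ - tr·λ² + c_1·λ - det, where tr = trace, c_1 = sum of the principal 2×2 minors, det = det(Sigma):
  tr = 5 + 7 + 8 = 20,
  c_1 = (5·7 - (2)²) + (5·8 - (0)²) + (7·8 - (1)²) = 31 + 40 + 55 = 126,
  det = 5·(7·8 - (1)²) - (2)·((2)·8 - (1)·(0)) + (0)·((2)·(1) - 7·(0)) = 5·(55) - (2)·(16) + (0)·(2) = 243.
  So p(λ) = λ³ - 20λ² + 126λ - 243.
Step 2 — look for an integer root (rational root theorem: any rational root is an integer divisor of 243). Testing λ = 9:
  p(9) = 729 - 1620 + 1134 - 243 = 0  ✓
  Dividing out (λ - 9): p(λ) = (λ - 9)(λ² - 11λ + 27).
Step 3 — remaining eigenvalues from the quadratic λ² - 11λ + 27 = 0:
  Δ = 11² - 4·27 = 121 - 108 = 13,  λ = (11 ± √13)/2 = (11 ± 3.6056)/2 ≈ 7.3028 or 3.6972.
  Sorted: λ_1 = 9,  λ_2 = 7.3028,  λ_3 = 3.6972  (check: sum = 20 = tr ✓).

Step 4 — unit eigenvector for λ_1 = 9: v spans the null space of (Sigma - λ_1 I), whose rows are
  r_1 = (-4, 2, 0),  r_2 = (2, -2, 1),  r_3 = (0, 1, -1).
  v is orthogonal to every row, so take v ∝ r_1 × r_2 = ((2)·(1) - (0)·(-2), (0)·(2) - (-4)·(1), (-4)·(-2) - (2)·(2)) = (2, 4, 4).
  Rescale (divide by 2): u = (1, 2, 2).
  ||u|| = √((1)² + (2)² + (2)²) = √(9) = 3,  v_1 = u/||u|| ≈ (0.3333, 0.6667, 0.6667) (||v_1|| = 1).

λ_1 = 9,  λ_2 = 7.3028,  λ_3 = 3.6972;  v_1 ≈ (0.3333, 0.6667, 0.6667)


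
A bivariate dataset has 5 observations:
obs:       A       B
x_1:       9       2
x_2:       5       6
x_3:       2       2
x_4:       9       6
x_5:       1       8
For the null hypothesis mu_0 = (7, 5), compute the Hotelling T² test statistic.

Step 1 — sample mean vector:
  mean(A) = (9 + 5 + 2 + 9 + 1) / 5 = 26/5 = 5.2
  mean(B) = (2 + 6 + 2 + 6 + 8) / 5 = 24/5 = 4.8
  x̄ = (5.2, 4.8),  deviation x̄ - mu_0 = (5.2, 4.8) - (7, 5) = (-1.8, -0.2).

Step 2 — sample covariance matrix, S[i,j] = (1/(n-1)) · Σ_k (x_{k,i} - mean_i) · (x_{k,j} - mean_j), divisor n-1 = 4:
  S[A,A] = ((3.8)·(3.8) + (-0.2)·(-0.2) + (-3.2)·(-3.2) + (3.8)·(3.8) + (-4.2)·(-4.2)) / 4 = 56.8/4 = 14.2
  S[A,B] = ((3.8)·(-2.8) + (-0.2)·(1.2) + (-3.2)·(-2.8) + (3.8)·(1.2) + (-4.2)·(3.2)) / 4 = -10.8/4 = -2.7
  S[B,B] = ((-2.8)·(-2.8) + (1.2)·(1.2) + (-2.8)·(-2.8) + (1.2)·(1.2) + (3.2)·(3.2)) / 4 = 28.8/4 = 7.2
  S = [[14.2, -2.7],
 [-2.7, 7.2]].

Step 3 — invert S. det(S) = 14.2·7.2 - (-2.7)² = 94.95.
  S^{-1} = (1/det) · [[d, -b], [-b, a]] = [[0.0758, 0.0284],
 [0.0284, 0.1496]].

Step 4 — quadratic form (x̄ - mu_0)^T · S^{-1} · (x̄ - mu_0):
  S^{-1} · (x̄ - mu_0) = (-0.1422, -0.0811),
  (x̄ - mu_0)^T · [...] = (-1.8)·(-0.1422) + (-0.2)·(-0.0811) = 0.2721.

Step 5 — scale by n: T² = 5 · 0.2721 = 1.3607.

T² ≈ 1.3607


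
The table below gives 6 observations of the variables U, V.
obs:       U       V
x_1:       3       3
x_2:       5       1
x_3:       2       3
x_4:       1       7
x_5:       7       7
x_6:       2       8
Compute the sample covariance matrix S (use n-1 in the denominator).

Step 1 — column means:
  mean(U) = (3 + 5 + 2 + 1 + 7 + 2) / 6 = 20/6 = 3.3333
  mean(V) = (3 + 1 + 3 + 7 + 7 + 8) / 6 = 29/6 = 4.8333

Step 2 — sample covariance S[i,j] = (1/(n-1)) · Σ_k (x_{k,i} - mean_i) · (x_{k,j} - mean_j), with n-1 = 5.
  S[U,U] = ((-0.3333)·(-0.3333) + (1.6667)·(1.6667) + (-1.3333)·(-1.3333) + (-2.3333)·(-2.3333) + (3.6667)·(3.6667) + (-1.3333)·(-1.3333)) / 5 = 25.3333/5 = 5.0667
  S[U,V] = ((-0.3333)·(-1.8333) + (1.6667)·(-3.8333) + (-1.3333)·(-1.8333) + (-2.3333)·(2.1667) + (3.6667)·(2.1667) + (-1.3333)·(3.1667)) / 5 = -4.6667/5 = -0.9333
  S[V,V] = ((-1.8333)·(-1.8333) + (-3.8333)·(-3.8333) + (-1.8333)·(-1.8333) + (2.1667)·(2.1667) + (2.1667)·(2.1667) + (3.1667)·(3.1667)) / 5 = 40.8333/5 = 8.1667

S is symmetric (S[j,i] = S[i,j]). Assembling:

S = [[5.0667, -0.9333],
 [-0.9333, 8.1667]]


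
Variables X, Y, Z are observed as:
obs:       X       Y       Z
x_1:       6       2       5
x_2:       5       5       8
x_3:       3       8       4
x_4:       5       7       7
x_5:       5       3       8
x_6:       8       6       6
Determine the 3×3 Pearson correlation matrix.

Step 1 — column means:
  mean(X) = (6 + 5 + 3 + 5 + 5 + 8) / 6 = 32/6 = 5.3333
  mean(Y) = (2 + 5 + 8 + 7 + 3 + 6) / 6 = 31/6 = 5.1667
  mean(Z) = (5 + 8 + 4 + 7 + 8 + 6) / 6 = 38/6 = 6.3333

Step 2 — sample variances and covariances s[i,j] = (1/(n-1)) · Σ_k (x_{k,i} - mean_i) · (x_{k,j} - mean_j), with n-1 = 5:
  s[X,X] = ((0.6667)·(0.6667) + (-0.3333)·(-0.3333) + (-2.3333)·(-2.3333) + (-0.3333)·(-0.3333) + (-0.3333)·(-0.3333) + (2.6667)·(2.6667)) / 5 = 13.3333/5 = 2.6667
  s[X,Y] = ((0.6667)·(-3.1667) + (-0.3333)·(-0.1667) + (-2.3333)·(2.8333) + (-0.3333)·(1.8333) + (-0.3333)·(-2.1667) + (2.6667)·(0.8333)) / 5 = -6.3333/5 = -1.2667
  s[X,Z] = ((0.6667)·(-1.3333) + (-0.3333)·(1.6667) + (-2.3333)·(-2.3333) + (-0.3333)·(0.6667) + (-0.3333)·(1.6667) + (2.6667)·(-0.3333)) / 5 = 2.3333/5 = 0.4667
  s[Y,Y] = ((-3.1667)·(-3.1667) + (-0.1667)·(-0.1667) + (2.8333)·(2.8333) + (1.8333)·(1.8333) + (-2.1667)·(-2.1667) + (0.8333)·(0.8333)) / 5 = 26.8333/5 = 5.3667
  s[Y,Z] = ((-3.1667)·(-1.3333) + (-0.1667)·(1.6667) + (2.8333)·(-2.3333) + (1.8333)·(0.6667) + (-2.1667)·(1.6667) + (0.8333)·(-0.3333)) / 5 = -5.3333/5 = -1.0667
  s[Z,Z] = ((-1.3333)·(-1.3333) + (1.6667)·(1.6667) + (-2.3333)·(-2.3333) + (0.6667)·(0.6667) + (1.6667)·(1.6667) + (-0.3333)·(-0.3333)) / 5 = 13.3333/5 = 2.6667
  Sample standard deviations s_i = √(s[i,i]):
  s(X) = √(2.6667) = 1.633
  s(Y) = √(5.3667) = 2.3166
  s(Z) = √(2.6667) = 1.633

Step 3 — r_{ij} = s_{ij} / (s_i · s_j):
  r[X,X] = 1 (diagonal).
  r[X,Y] = -1.2667 / (1.633 · 2.3166) = -1.2667 / 3.783 = -0.3348
  r[X,Z] = 0.4667 / (1.633 · 1.633) = 0.4667 / 2.6667 = 0.175
  r[Y,Y] = 1 (diagonal).
  r[Y,Z] = -1.0667 / (2.3166 · 1.633) = -1.0667 / 3.783 = -0.282
  r[Z,Z] = 1 (diagonal).

R is symmetric with unit diagonal. Assembling:

R = [[1, -0.3348, 0.175],
 [-0.3348, 1, -0.282],
 [0.175, -0.282, 1]]


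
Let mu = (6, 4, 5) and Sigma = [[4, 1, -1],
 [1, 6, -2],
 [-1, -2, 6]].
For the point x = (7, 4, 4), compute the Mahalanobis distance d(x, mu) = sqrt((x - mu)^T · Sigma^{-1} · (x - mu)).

Step 1 — centre the observation: (x - mu) = (1, 0, -1).

Step 2 — invert Sigma (cofactor / det for 3×3, or solve directly):
  Sigma^{-1} = [[0.2667, -0.0333, 0.0333],
 [-0.0333, 0.1917, 0.0583],
 [0.0333, 0.0583, 0.1917]].

Step 3 — form the quadratic (x - mu)^T · Sigma^{-1} · (x - mu):
  Sigma^{-1} · (x - mu) = (0.2333, -0.0917, -0.1583).
  (x - mu)^T · [Sigma^{-1} · (x - mu)] = (1)·(0.2333) + (0)·(-0.0917) + (-1)·(-0.1583) = 0.3917.

Step 4 — take square root: d = √(0.3917) ≈ 0.6258.

d(x, mu) = √(0.3917) ≈ 0.6258


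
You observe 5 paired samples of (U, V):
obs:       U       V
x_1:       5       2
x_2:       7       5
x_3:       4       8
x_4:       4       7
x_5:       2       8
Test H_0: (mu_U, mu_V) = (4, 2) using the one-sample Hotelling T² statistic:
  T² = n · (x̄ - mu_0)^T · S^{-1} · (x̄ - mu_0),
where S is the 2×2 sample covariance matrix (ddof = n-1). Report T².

Step 1 — sample mean vector:
  mean(U) = (5 + 7 + 4 + 4 + 2) / 5 = 22/5 = 4.4
  mean(V) = (2 + 5 + 8 + 7 + 8) / 5 = 30/5 = 6
  x̄ = (4.4, 6),  deviation x̄ - mu_0 = (4.4, 6) - (4, 2) = (0.4, 4).

Step 2 — sample covariance matrix, S[i,j] = (1/(n-1)) · Σ_k (x_{k,i} - mean_i) · (x_{k,j} - mean_j), divisor n-1 = 4:
  S[U,U] = ((0.6)·(0.6) + (2.6)·(2.6) + (-0.4)·(-0.4) + (-0.4)·(-0.4) + (-2.4)·(-2.4)) / 4 = 13.2/4 = 3.3
  S[U,V] = ((0.6)·(-4) + (2.6)·(-1) + (-0.4)·(2) + (-0.4)·(1) + (-2.4)·(2)) / 4 = -11/4 = -2.75
  S[V,V] = ((-4)·(-4) + (-1)·(-1) + (2)·(2) + (1)·(1) + (2)·(2)) / 4 = 26/4 = 6.5
  S = [[3.3, -2.75],
 [-2.75, 6.5]].

Step 3 — invert S. det(S) = 3.3·6.5 - (-2.75)² = 13.8875.
  S^{-1} = (1/det) · [[d, -b], [-b, a]] = [[0.468, 0.198],
 [0.198, 0.2376]].

Step 4 — quadratic form (x̄ - mu_0)^T · S^{-1} · (x̄ - mu_0):
  S^{-1} · (x̄ - mu_0) = (0.9793, 1.0297),
  (x̄ - mu_0)^T · [...] = (0.4)·(0.9793) + (4)·(1.0297) = 4.5105.

Step 5 — scale by n: T² = 5 · 4.5105 = 22.5527.

T² ≈ 22.5527


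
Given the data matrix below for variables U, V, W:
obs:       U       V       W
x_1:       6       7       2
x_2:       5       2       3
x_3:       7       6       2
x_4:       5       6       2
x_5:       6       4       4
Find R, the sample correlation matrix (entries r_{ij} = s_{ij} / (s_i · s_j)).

Step 1 — column means:
  mean(U) = (6 + 5 + 7 + 5 + 6) / 5 = 29/5 = 5.8
  mean(V) = (7 + 2 + 6 + 6 + 4) / 5 = 25/5 = 5
  mean(W) = (2 + 3 + 2 + 2 + 4) / 5 = 13/5 = 2.6

Step 2 — sample variances and covariances s[i,j] = (1/(n-1)) · Σ_k (x_{k,i} - mean_i) · (x_{k,j} - mean_j), with n-1 = 4:
  s[U,U] = ((0.2)·(0.2) + (-0.8)·(-0.8) + (1.2)·(1.2) + (-0.8)·(-0.8) + (0.2)·(0.2)) / 4 = 2.8/4 = 0.7
  s[U,V] = ((0.2)·(2) + (-0.8)·(-3) + (1.2)·(1) + (-0.8)·(1) + (0.2)·(-1)) / 4 = 3/4 = 0.75
  s[U,W] = ((0.2)·(-0.6) + (-0.8)·(0.4) + (1.2)·(-0.6) + (-0.8)·(-0.6) + (0.2)·(1.4)) / 4 = -0.4/4 = -0.1
  s[V,V] = ((2)·(2) + (-3)·(-3) + (1)·(1) + (1)·(1) + (-1)·(-1)) / 4 = 16/4 = 4
  s[V,W] = ((2)·(-0.6) + (-3)·(0.4) + (1)·(-0.6) + (1)·(-0.6) + (-1)·(1.4)) / 4 = -5/4 = -1.25
  s[W,W] = ((-0.6)·(-0.6) + (0.4)·(0.4) + (-0.6)·(-0.6) + (-0.6)·(-0.6) + (1.4)·(1.4)) / 4 = 3.2/4 = 0.8
  Sample standard deviations s_i = √(s[i,i]):
  s(U) = √(0.7) = 0.8367
  s(V) = √(4) = 2
  s(W) = √(0.8) = 0.8944

Step 3 — r_{ij} = s_{ij} / (s_i · s_j):
  r[U,U] = 1 (diagonal).
  r[U,V] = 0.75 / (0.8367 · 2) = 0.75 / 1.6733 = 0.4482
  r[U,W] = -0.1 / (0.8367 · 0.8944) = -0.1 / 0.7483 = -0.1336
  r[V,V] = 1 (diagonal).
  r[V,W] = -1.25 / (2 · 0.8944) = -1.25 / 1.7889 = -0.6988
  r[W,W] = 1 (diagonal).

R is symmetric with unit diagonal. Assembling:

R = [[1, 0.4482, -0.1336],
 [0.4482, 1, -0.6988],
 [-0.1336, -0.6988, 1]]


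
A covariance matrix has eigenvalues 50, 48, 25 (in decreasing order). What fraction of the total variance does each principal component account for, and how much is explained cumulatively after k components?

Step 1 — total variance = trace(Sigma) = Σ λ_i = 50 + 48 + 25 = 123.

Step 2 — fraction explained by component i = λ_i / Σ λ:
  PC1: 50/123 = 0.4065
  PC2: 48/123 = 0.3902
  PC3: 25/123 = 0.2033

Step 3 — cumulative fraction after k components = (λ_1 + ... + λ_k) / Σ λ:
  k = 1: 50/123 = 0.4065
  k = 2: (50 + 48)/123 = 98/123 = 0.7967
  k = 3: (50 + 48 + 25)/123 = 123/123 = 1

Summary (fraction, with percent):

explained: PC1 0.4065 (40.65%), PC2 0.3902 (39.02%), PC3 0.2033 (20.33%);  cumulative: 0.4065, 0.7967, 1


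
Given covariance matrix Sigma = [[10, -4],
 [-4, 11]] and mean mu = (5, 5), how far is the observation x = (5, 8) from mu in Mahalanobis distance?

Step 1 — centre the observation: (x - mu) = (0, 3).

Step 2 — invert Sigma. det(Sigma) = 10·11 - (-4)² = 94.
  Sigma^{-1} = (1/det) · [[d, -b], [-b, a]] = [[0.117, 0.0426],
 [0.0426, 0.1064]].

Step 3 — form the quadratic (x - mu)^T · Sigma^{-1} · (x - mu):
  Sigma^{-1} · (x - mu) = (0.1277, 0.3191).
  (x - mu)^T · [Sigma^{-1} · (x - mu)] = (0)·(0.1277) + (3)·(0.3191) = 0.9574.

Step 4 — take square root: d = √(0.9574) ≈ 0.9785.

d(x, mu) = √(0.9574) ≈ 0.9785


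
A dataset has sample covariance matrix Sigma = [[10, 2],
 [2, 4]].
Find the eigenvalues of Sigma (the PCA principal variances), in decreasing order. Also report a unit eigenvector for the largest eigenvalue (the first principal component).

Step 1 — characteristic polynomial of 2×2 Sigma:
  det(Sigma - λI) = λ² - trace · λ + det = 0.
  trace = 10 + 4 = 14, det = 10·4 - (2)² = 36.
Step 2 — discriminant:
  Δ = trace² - 4·det = 196 - 144 = 52.
Step 3 — eigenvalues:
  λ = (trace ± √Δ)/2 = (14 ± 7.2111)/2,
  λ_1 = 10.6056,  λ_2 = 3.3944.

Step 4 — unit eigenvector for λ_1: solve (Sigma - λ_1 I)v = 0. First row:
  (10 - 10.6056)·v_x + (2)·v_y = 0, i.e. (-0.6056)·v_x + (2)·v_y = 0,
  so v ∝ (b, λ_1 - a) = (2, 0.6056) = u.
  ||u|| = √((2)² + (0.6056)²) = √(4.3667) ≈ 2.0897,
  v_1 = u/||u|| ≈ (0.9571, 0.2898) (||v_1|| = 1).

λ_1 = 10.6056,  λ_2 = 3.3944;  v_1 ≈ (0.9571, 0.2898)


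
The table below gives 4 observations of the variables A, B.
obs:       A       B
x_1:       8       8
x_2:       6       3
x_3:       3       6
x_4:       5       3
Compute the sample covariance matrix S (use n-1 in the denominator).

Step 1 — column means:
  mean(A) = (8 + 6 + 3 + 5) / 4 = 22/4 = 5.5
  mean(B) = (8 + 3 + 6 + 3) / 4 = 20/4 = 5

Step 2 — sample covariance S[i,j] = (1/(n-1)) · Σ_k (x_{k,i} - mean_i) · (x_{k,j} - mean_j), with n-1 = 3.
  S[A,A] = ((2.5)·(2.5) + (0.5)·(0.5) + (-2.5)·(-2.5) + (-0.5)·(-0.5)) / 3 = 13/3 = 4.3333
  S[A,B] = ((2.5)·(3) + (0.5)·(-2) + (-2.5)·(1) + (-0.5)·(-2)) / 3 = 5/3 = 1.6667
  S[B,B] = ((3)·(3) + (-2)·(-2) + (1)·(1) + (-2)·(-2)) / 3 = 18/3 = 6

S is symmetric (S[j,i] = S[i,j]). Assembling:

S = [[4.3333, 1.6667],
 [1.6667, 6]]


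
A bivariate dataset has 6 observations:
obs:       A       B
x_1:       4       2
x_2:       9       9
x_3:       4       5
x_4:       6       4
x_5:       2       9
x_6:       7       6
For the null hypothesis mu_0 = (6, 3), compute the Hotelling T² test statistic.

Step 1 — sample mean vector:
  mean(A) = (4 + 9 + 4 + 6 + 2 + 7) / 6 = 32/6 = 5.3333
  mean(B) = (2 + 9 + 5 + 4 + 9 + 6) / 6 = 35/6 = 5.8333
  x̄ = (5.3333, 5.8333),  deviation x̄ - mu_0 = (5.3333, 5.8333) - (6, 3) = (-0.6667, 2.8333).

Step 2 — sample covariance matrix, S[i,j] = (1/(n-1)) · Σ_k (x_{k,i} - mean_i) · (x_{k,j} - mean_j), divisor n-1 = 5:
  S[A,A] = ((-1.3333)·(-1.3333) + (3.6667)·(3.6667) + (-1.3333)·(-1.3333) + (0.6667)·(0.6667) + (-3.3333)·(-3.3333) + (1.6667)·(1.6667)) / 5 = 31.3333/5 = 6.2667
  S[A,B] = ((-1.3333)·(-3.8333) + (3.6667)·(3.1667) + (-1.3333)·(-0.8333) + (0.6667)·(-1.8333) + (-3.3333)·(3.1667) + (1.6667)·(0.1667)) / 5 = 6.3333/5 = 1.2667
  S[B,B] = ((-3.8333)·(-3.8333) + (3.1667)·(3.1667) + (-0.8333)·(-0.8333) + (-1.8333)·(-1.8333) + (3.1667)·(3.1667) + (0.1667)·(0.1667)) / 5 = 38.8333/5 = 7.7667
  S = [[6.2667, 1.2667],
 [1.2667, 7.7667]].

Step 3 — invert S. det(S) = 6.2667·7.7667 - (1.2667)² = 47.0667.
  S^{-1} = (1/det) · [[d, -b], [-b, a]] = [[0.165, -0.0269],
 [-0.0269, 0.1331]].

Step 4 — quadratic form (x̄ - mu_0)^T · S^{-1} · (x̄ - mu_0):
  S^{-1} · (x̄ - mu_0) = (-0.1863, 0.3952),
  (x̄ - mu_0)^T · [...] = (-0.6667)·(-0.1863) + (2.8333)·(0.3952) = 1.2439.

Step 5 — scale by n: T² = 6 · 1.2439 = 7.4632.

T² ≈ 7.4632


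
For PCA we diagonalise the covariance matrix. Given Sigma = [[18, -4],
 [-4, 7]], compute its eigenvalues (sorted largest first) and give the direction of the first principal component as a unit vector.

Step 1 — characteristic polynomial of 2×2 Sigma:
  det(Sigma - λI) = λ² - trace · λ + det = 0.
  trace = 18 + 7 = 25, det = 18·7 - (-4)² = 110.
Step 2 — discriminant:
  Δ = trace² - 4·det = 625 - 440 = 185.
Step 3 — eigenvalues:
  λ = (trace ± √Δ)/2 = (25 ± 13.6015)/2,
  λ_1 = 19.3007,  λ_2 = 5.6993.

Step 4 — unit eigenvector for λ_1: solve (Sigma - λ_1 I)v = 0. First row:
  (18 - 19.3007)·v_x + (-4)·v_y = 0, i.e. (-1.3007)·v_x + (-4)·v_y = 0,
  so v ∝ (b, λ_1 - a) = (-4, 1.3007); multiply by -1 so the first entry is positive: u = (4, -1.3007).
  ||u|| = √((4)² + (-1.3007)²) = √(17.6919) ≈ 4.2062,
  v_1 = u/||u|| ≈ (0.951, -0.3092) (||v_1|| = 1).

λ_1 = 19.3007,  λ_2 = 5.6993;  v_1 ≈ (0.951, -0.3092)


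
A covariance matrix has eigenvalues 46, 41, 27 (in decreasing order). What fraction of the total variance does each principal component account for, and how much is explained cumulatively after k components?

Step 1 — total variance = trace(Sigma) = Σ λ_i = 46 + 41 + 27 = 114.

Step 2 — fraction explained by component i = λ_i / Σ λ:
  PC1: 46/114 = 0.4035
  PC2: 41/114 = 0.3596
  PC3: 27/114 = 0.2368

Step 3 — cumulative fraction after k components = (λ_1 + ... + λ_k) / Σ λ:
  k = 1: 46/114 = 0.4035
  k = 2: (46 + 41)/114 = 87/114 = 0.7632
  k = 3: (46 + 41 + 27)/114 = 114/114 = 1

Summary (fraction, with percent):

explained: PC1 0.4035 (40.35%), PC2 0.3596 (35.96%), PC3 0.2368 (23.68%);  cumulative: 0.4035, 0.7632, 1


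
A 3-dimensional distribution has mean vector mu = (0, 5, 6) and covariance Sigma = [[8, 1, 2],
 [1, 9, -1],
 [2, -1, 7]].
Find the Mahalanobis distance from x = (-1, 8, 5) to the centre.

Step 1 — centre the observation: (x - mu) = (-1, 3, -1).

Step 2 — invert Sigma (cofactor / det for 3×3, or solve directly):
  Sigma^{-1} = [[0.1381, -0.02, -0.0423],
 [-0.02, 0.1158, 0.0223],
 [-0.0423, 0.0223, 0.1581]].

Step 3 — form the quadratic (x - mu)^T · Sigma^{-1} · (x - mu):
  Sigma^{-1} · (x - mu) = (-0.1559, 0.3452, -0.049).
  (x - mu)^T · [Sigma^{-1} · (x - mu)] = (-1)·(-0.1559) + (3)·(0.3452) + (-1)·(-0.049) = 1.2405.

Step 4 — take square root: d = √(1.2405) ≈ 1.1138.

d(x, mu) = √(1.2405) ≈ 1.1138


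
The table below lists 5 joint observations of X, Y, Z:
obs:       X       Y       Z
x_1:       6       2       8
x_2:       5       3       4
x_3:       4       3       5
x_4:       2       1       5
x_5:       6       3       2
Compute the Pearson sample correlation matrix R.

Step 1 — column means:
  mean(X) = (6 + 5 + 4 + 2 + 6) / 5 = 23/5 = 4.6
  mean(Y) = (2 + 3 + 3 + 1 + 3) / 5 = 12/5 = 2.4
  mean(Z) = (8 + 4 + 5 + 5 + 2) / 5 = 24/5 = 4.8

Step 2 — sample variances and covariances s[i,j] = (1/(n-1)) · Σ_k (x_{k,i} - mean_i) · (x_{k,j} - mean_j), with n-1 = 4:
  s[X,X] = ((1.4)·(1.4) + (0.4)·(0.4) + (-0.6)·(-0.6) + (-2.6)·(-2.6) + (1.4)·(1.4)) / 4 = 11.2/4 = 2.8
  s[X,Y] = ((1.4)·(-0.4) + (0.4)·(0.6) + (-0.6)·(0.6) + (-2.6)·(-1.4) + (1.4)·(0.6)) / 4 = 3.8/4 = 0.95
  s[X,Z] = ((1.4)·(3.2) + (0.4)·(-0.8) + (-0.6)·(0.2) + (-2.6)·(0.2) + (1.4)·(-2.8)) / 4 = -0.4/4 = -0.1
  s[Y,Y] = ((-0.4)·(-0.4) + (0.6)·(0.6) + (0.6)·(0.6) + (-1.4)·(-1.4) + (0.6)·(0.6)) / 4 = 3.2/4 = 0.8
  s[Y,Z] = ((-0.4)·(3.2) + (0.6)·(-0.8) + (0.6)·(0.2) + (-1.4)·(0.2) + (0.6)·(-2.8)) / 4 = -3.6/4 = -0.9
  s[Z,Z] = ((3.2)·(3.2) + (-0.8)·(-0.8) + (0.2)·(0.2) + (0.2)·(0.2) + (-2.8)·(-2.8)) / 4 = 18.8/4 = 4.7
  Sample standard deviations s_i = √(s[i,i]):
  s(X) = √(2.8) = 1.6733
  s(Y) = √(0.8) = 0.8944
  s(Z) = √(4.7) = 2.1679

Step 3 — r_{ij} = s_{ij} / (s_i · s_j):
  r[X,X] = 1 (diagonal).
  r[X,Y] = 0.95 / (1.6733 · 0.8944) = 0.95 / 1.4967 = 0.6347
  r[X,Z] = -0.1 / (1.6733 · 2.1679) = -0.1 / 3.6277 = -0.0276
  r[Y,Y] = 1 (diagonal).
  r[Y,Z] = -0.9 / (0.8944 · 2.1679) = -0.9 / 1.9391 = -0.4641
  r[Z,Z] = 1 (diagonal).

R is symmetric with unit diagonal. Assembling:

R = [[1, 0.6347, -0.0276],
 [0.6347, 1, -0.4641],
 [-0.0276, -0.4641, 1]]


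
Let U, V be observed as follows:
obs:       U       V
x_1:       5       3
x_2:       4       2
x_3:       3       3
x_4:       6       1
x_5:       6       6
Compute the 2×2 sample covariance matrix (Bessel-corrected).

Step 1 — column means:
  mean(U) = (5 + 4 + 3 + 6 + 6) / 5 = 24/5 = 4.8
  mean(V) = (3 + 2 + 3 + 1 + 6) / 5 = 15/5 = 3

Step 2 — sample covariance S[i,j] = (1/(n-1)) · Σ_k (x_{k,i} - mean_i) · (x_{k,j} - mean_j), with n-1 = 4.
  S[U,U] = ((0.2)·(0.2) + (-0.8)·(-0.8) + (-1.8)·(-1.8) + (1.2)·(1.2) + (1.2)·(1.2)) / 4 = 6.8/4 = 1.7
  S[U,V] = ((0.2)·(0) + (-0.8)·(-1) + (-1.8)·(0) + (1.2)·(-2) + (1.2)·(3)) / 4 = 2/4 = 0.5
  S[V,V] = ((0)·(0) + (-1)·(-1) + (0)·(0) + (-2)·(-2) + (3)·(3)) / 4 = 14/4 = 3.5

S is symmetric (S[j,i] = S[i,j]). Assembling:

S = [[1.7, 0.5],
 [0.5, 3.5]]


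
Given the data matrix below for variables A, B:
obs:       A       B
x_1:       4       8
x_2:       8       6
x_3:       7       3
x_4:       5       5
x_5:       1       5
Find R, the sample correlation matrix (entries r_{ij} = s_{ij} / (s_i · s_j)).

Step 1 — column means:
  mean(A) = (4 + 8 + 7 + 5 + 1) / 5 = 25/5 = 5
  mean(B) = (8 + 6 + 3 + 5 + 5) / 5 = 27/5 = 5.4

Step 2 — sample variances and covariances s[i,j] = (1/(n-1)) · Σ_k (x_{k,i} - mean_i) · (x_{k,j} - mean_j), with n-1 = 4:
  s[A,A] = ((-1)·(-1) + (3)·(3) + (2)·(2) + (0)·(0) + (-4)·(-4)) / 4 = 30/4 = 7.5
  s[A,B] = ((-1)·(2.6) + (3)·(0.6) + (2)·(-2.4) + (0)·(-0.4) + (-4)·(-0.4)) / 4 = -4/4 = -1
  s[B,B] = ((2.6)·(2.6) + (0.6)·(0.6) + (-2.4)·(-2.4) + (-0.4)·(-0.4) + (-0.4)·(-0.4)) / 4 = 13.2/4 = 3.3
  Sample standard deviations s_i = √(s[i,i]):
  s(A) = √(7.5) = 2.7386
  s(B) = √(3.3) = 1.8166

Step 3 — r_{ij} = s_{ij} / (s_i · s_j):
  r[A,A] = 1 (diagonal).
  r[A,B] = -1 / (2.7386 · 1.8166) = -1 / 4.9749 = -0.201
  r[B,B] = 1 (diagonal).

R is symmetric with unit diagonal. Assembling:

R = [[1, -0.201],
 [-0.201, 1]]


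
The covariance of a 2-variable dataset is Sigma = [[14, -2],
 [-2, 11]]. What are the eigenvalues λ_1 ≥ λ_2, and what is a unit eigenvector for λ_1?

Step 1 — characteristic polynomial of 2×2 Sigma:
  det(Sigma - λI) = λ² - trace · λ + det = 0.
  trace = 14 + 11 = 25, det = 14·11 - (-2)² = 150.
Step 2 — discriminant:
  Δ = trace² - 4·det = 625 - 600 = 25.
Step 3 — eigenvalues:
  λ = (trace ± √Δ)/2 = (25 ± 5)/2,
  λ_1 = 15,  λ_2 = 10.

Step 4 — unit eigenvector for λ_1: solve (Sigma - λ_1 I)v = 0. First row:
  (14 - 15)·v_x + (-2)·v_y = 0, i.e. (-1)·v_x + (-2)·v_y = 0,
  so v ∝ (b, λ_1 - a) = (-2, 1); multiply by -1 so the first entry is positive: u = (2, -1).
  ||u|| = √((2)² + (-1)²) = √(5) ≈ 2.2361,
  v_1 = u/||u|| ≈ (0.8944, -0.4472) (||v_1|| = 1).

λ_1 = 15,  λ_2 = 10;  v_1 ≈ (0.8944, -0.4472)


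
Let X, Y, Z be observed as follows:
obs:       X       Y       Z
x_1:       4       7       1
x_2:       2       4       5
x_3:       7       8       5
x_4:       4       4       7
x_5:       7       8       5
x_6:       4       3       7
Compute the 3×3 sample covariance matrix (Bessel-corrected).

Step 1 — column means:
  mean(X) = (4 + 2 + 7 + 4 + 7 + 4) / 6 = 28/6 = 4.6667
  mean(Y) = (7 + 4 + 8 + 4 + 8 + 3) / 6 = 34/6 = 5.6667
  mean(Z) = (1 + 5 + 5 + 7 + 5 + 7) / 6 = 30/6 = 5

Step 2 — sample covariance S[i,j] = (1/(n-1)) · Σ_k (x_{k,i} - mean_i) · (x_{k,j} - mean_j), with n-1 = 5.
  S[X,X] = ((-0.6667)·(-0.6667) + (-2.6667)·(-2.6667) + (2.3333)·(2.3333) + (-0.6667)·(-0.6667) + (2.3333)·(2.3333) + (-0.6667)·(-0.6667)) / 5 = 19.3333/5 = 3.8667
  S[X,Y] = ((-0.6667)·(1.3333) + (-2.6667)·(-1.6667) + (2.3333)·(2.3333) + (-0.6667)·(-1.6667) + (2.3333)·(2.3333) + (-0.6667)·(-2.6667)) / 5 = 17.3333/5 = 3.4667
  S[X,Z] = ((-0.6667)·(-4) + (-2.6667)·(0) + (2.3333)·(0) + (-0.6667)·(2) + (2.3333)·(0) + (-0.6667)·(2)) / 5 = 0/5 = 0
  S[Y,Y] = ((1.3333)·(1.3333) + (-1.6667)·(-1.6667) + (2.3333)·(2.3333) + (-1.6667)·(-1.6667) + (2.3333)·(2.3333) + (-2.6667)·(-2.6667)) / 5 = 25.3333/5 = 5.0667
  S[Y,Z] = ((1.3333)·(-4) + (-1.6667)·(0) + (2.3333)·(0) + (-1.6667)·(2) + (2.3333)·(0) + (-2.6667)·(2)) / 5 = -14/5 = -2.8
  S[Z,Z] = ((-4)·(-4) + (0)·(0) + (0)·(0) + (2)·(2) + (0)·(0) + (2)·(2)) / 5 = 24/5 = 4.8

S is symmetric (S[j,i] = S[i,j]). Assembling:

S = [[3.8667, 3.4667, 0],
 [3.4667, 5.0667, -2.8],
 [0, -2.8, 4.8]]


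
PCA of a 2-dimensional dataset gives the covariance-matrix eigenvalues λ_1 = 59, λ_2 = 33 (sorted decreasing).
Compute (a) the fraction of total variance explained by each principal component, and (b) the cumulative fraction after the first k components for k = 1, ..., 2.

Step 1 — total variance = trace(Sigma) = Σ λ_i = 59 + 33 = 92.

Step 2 — fraction explained by component i = λ_i / Σ λ:
  PC1: 59/92 = 0.6413
  PC2: 33/92 = 0.3587

Step 3 — cumulative fraction after k components = (λ_1 + ... + λ_k) / Σ λ:
  k = 1: 59/92 = 0.6413
  k = 2: (59 + 33)/92 = 92/92 = 1

Summary (fraction, with percent):

explained: PC1 0.6413 (64.13%), PC2 0.3587 (35.87%);  cumulative: 0.6413, 1


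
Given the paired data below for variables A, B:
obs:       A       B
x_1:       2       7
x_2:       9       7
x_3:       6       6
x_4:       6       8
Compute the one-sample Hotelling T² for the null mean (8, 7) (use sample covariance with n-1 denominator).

Step 1 — sample mean vector:
  mean(A) = (2 + 9 + 6 + 6) / 4 = 23/4 = 5.75
  mean(B) = (7 + 7 + 6 + 8) / 4 = 28/4 = 7
  x̄ = (5.75, 7),  deviation x̄ - mu_0 = (5.75, 7) - (8, 7) = (-2.25, 0).

Step 2 — sample covariance matrix, S[i,j] = (1/(n-1)) · Σ_k (x_{k,i} - mean_i) · (x_{k,j} - mean_j), divisor n-1 = 3:
  S[A,A] = ((-3.75)·(-3.75) + (3.25)·(3.25) + (0.25)·(0.25) + (0.25)·(0.25)) / 3 = 24.75/3 = 8.25
  S[A,B] = ((-3.75)·(0) + (3.25)·(0) + (0.25)·(-1) + (0.25)·(1)) / 3 = 0/3 = 0
  S[B,B] = ((0)·(0) + (0)·(0) + (-1)·(-1) + (1)·(1)) / 3 = 2/3 = 0.6667
  S = [[8.25, 0],
 [0, 0.6667]].

Step 3 — invert S. det(S) = 8.25·0.6667 - (0)² = 5.5.
  S^{-1} = (1/det) · [[d, -b], [-b, a]] = [[0.1212, 0],
 [0, 1.5]].

Step 4 — quadratic form (x̄ - mu_0)^T · S^{-1} · (x̄ - mu_0):
  S^{-1} · (x̄ - mu_0) = (-0.2727, 0),
  (x̄ - mu_0)^T · [...] = (-2.25)·(-0.2727) + (0)·(0) = 0.6136.

Step 5 — scale by n: T² = 4 · 0.6136 = 2.4545.

T² ≈ 2.4545


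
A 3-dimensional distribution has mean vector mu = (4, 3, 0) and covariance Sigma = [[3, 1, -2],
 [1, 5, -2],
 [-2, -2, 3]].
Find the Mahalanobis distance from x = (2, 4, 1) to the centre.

Step 1 — centre the observation: (x - mu) = (-2, 1, 1).

Step 2 — invert Sigma (cofactor / det for 3×3, or solve directly):
  Sigma^{-1} = [[0.6111, 0.0556, 0.4444],
 [0.0556, 0.2778, 0.2222],
 [0.4444, 0.2222, 0.7778]].

Step 3 — form the quadratic (x - mu)^T · Sigma^{-1} · (x - mu):
  Sigma^{-1} · (x - mu) = (-0.7222, 0.3889, 0.1111).
  (x - mu)^T · [Sigma^{-1} · (x - mu)] = (-2)·(-0.7222) + (1)·(0.3889) + (1)·(0.1111) = 1.9444.

Step 4 — take square root: d = √(1.9444) ≈ 1.3944.

d(x, mu) = √(1.9444) ≈ 1.3944


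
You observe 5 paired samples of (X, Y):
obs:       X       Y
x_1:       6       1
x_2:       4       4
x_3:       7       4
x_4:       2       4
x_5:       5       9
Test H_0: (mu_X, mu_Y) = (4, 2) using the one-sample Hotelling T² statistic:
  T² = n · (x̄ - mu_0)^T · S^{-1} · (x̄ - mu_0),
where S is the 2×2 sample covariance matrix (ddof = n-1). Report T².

Step 1 — sample mean vector:
  mean(X) = (6 + 4 + 7 + 2 + 5) / 5 = 24/5 = 4.8
  mean(Y) = (1 + 4 + 4 + 4 + 9) / 5 = 22/5 = 4.4
  x̄ = (4.8, 4.4),  deviation x̄ - mu_0 = (4.8, 4.4) - (4, 2) = (0.8, 2.4).

Step 2 — sample covariance matrix, S[i,j] = (1/(n-1)) · Σ_k (x_{k,i} - mean_i) · (x_{k,j} - mean_j), divisor n-1 = 4:
  S[X,X] = ((1.2)·(1.2) + (-0.8)·(-0.8) + (2.2)·(2.2) + (-2.8)·(-2.8) + (0.2)·(0.2)) / 4 = 14.8/4 = 3.7
  S[X,Y] = ((1.2)·(-3.4) + (-0.8)·(-0.4) + (2.2)·(-0.4) + (-2.8)·(-0.4) + (0.2)·(4.6)) / 4 = -2.6/4 = -0.65
  S[Y,Y] = ((-3.4)·(-3.4) + (-0.4)·(-0.4) + (-0.4)·(-0.4) + (-0.4)·(-0.4) + (4.6)·(4.6)) / 4 = 33.2/4 = 8.3
  S = [[3.7, -0.65],
 [-0.65, 8.3]].

Step 3 — invert S. det(S) = 3.7·8.3 - (-0.65)² = 30.2875.
  S^{-1} = (1/det) · [[d, -b], [-b, a]] = [[0.274, 0.0215],
 [0.0215, 0.1222]].

Step 4 — quadratic form (x̄ - mu_0)^T · S^{-1} · (x̄ - mu_0):
  S^{-1} · (x̄ - mu_0) = (0.2707, 0.3104),
  (x̄ - mu_0)^T · [...] = (0.8)·(0.2707) + (2.4)·(0.3104) = 0.9615.

Step 5 — scale by n: T² = 5 · 0.9615 = 4.8073.

T² ≈ 4.8073


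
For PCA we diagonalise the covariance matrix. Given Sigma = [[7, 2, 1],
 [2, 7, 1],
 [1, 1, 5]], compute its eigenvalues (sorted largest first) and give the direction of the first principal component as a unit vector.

Step 1 — characteristic polynomial p(λ) = det(λI - Sigma) = λ³ - tr·λ² + c_1·λ - det, where tr = trace, c_1 = sum of the principal 2×2 minors, det = det(Sigma):
  tr = 7 + 7 + 5 = 19,
  c_1 = (7·7 - (2)²) + (7·5 - (1)²) + (7·5 - (1)²) = 45 + 34 + 34 = 113,
  det = 7·(7·5 - (1)²) - (2)·((2)·5 - (1)·(1)) + (1)·((2)·(1) - 7·(1)) = 7·(34) - (2)·(9) + (1)·(-5) = 215.
  So p(λ) = λ³ - 19λ² + 113λ - 215.
Step 2 — look for an integer root (rational root theorem: any rational root is an integer divisor of 215). Testing λ = 5:
  p(5) = 125 - 475 + 565 - 215 = 0  ✓
  Dividing out (λ - 5): p(λ) = (λ - 5)(λ² - 14λ + 43).
Step 3 — remaining eigenvalues from the quadratic λ² - 14λ + 43 = 0:
  Δ = 14² - 4·43 = 196 - 172 = 24,  λ = (14 ± √24)/2 = (14 ± 4.899)/2 ≈ 9.4495 or 4.5505.
  Sorted: λ_1 = 9.4495,  λ_2 = 5,  λ_3 = 4.5505  (check: sum = 19 = tr ✓).

Step 4 — unit eigenvector for λ_1 ≈ 9.4495: v spans the null space of (Sigma - λ_1 I), whose rows are
  r_1 = (-2.4495, 2, 1),  r_2 = (2, -2.4495, 1),  r_3 = (1, 1, -4.4495).
  v is orthogonal to every row, so take v ∝ r_1 × r_2 = ((2)·(1) - (1)·(-2.4495), (1)·(2) - (-2.4495)·(1), (-2.4495)·(-2.4495) - (2)·(2)) ≈ (4.4495, 4.4495, 2).
  Let u = (4.4495, 4.4495, 2).
  ||u|| = √((4.4495)² + (4.4495)² + (2)²) = √(43.5959) ≈ 6.6027,  v_1 = u/||u|| ≈ (0.6739, 0.6739, 0.3029) (||v_1|| = 1).

λ_1 = 9.4495,  λ_2 = 5,  λ_3 = 4.5505;  v_1 ≈ (0.6739, 0.6739, 0.3029)


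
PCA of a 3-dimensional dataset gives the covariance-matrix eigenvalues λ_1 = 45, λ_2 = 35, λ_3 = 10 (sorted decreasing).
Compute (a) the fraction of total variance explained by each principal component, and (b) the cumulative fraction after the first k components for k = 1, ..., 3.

Step 1 — total variance = trace(Sigma) = Σ λ_i = 45 + 35 + 10 = 90.

Step 2 — fraction explained by component i = λ_i / Σ λ:
  PC1: 45/90 = 0.5
  PC2: 35/90 = 0.3889
  PC3: 10/90 = 0.1111

Step 3 — cumulative fraction after k components = (λ_1 + ... + λ_k) / Σ λ:
  k = 1: 45/90 = 0.5
  k = 2: (45 + 35)/90 = 80/90 = 0.8889
  k = 3: (45 + 35 + 10)/90 = 90/90 = 1

Summary (fraction, with percent):

explained: PC1 0.5 (50%), PC2 0.3889 (38.89%), PC3 0.1111 (11.11%);  cumulative: 0.5, 0.8889, 1


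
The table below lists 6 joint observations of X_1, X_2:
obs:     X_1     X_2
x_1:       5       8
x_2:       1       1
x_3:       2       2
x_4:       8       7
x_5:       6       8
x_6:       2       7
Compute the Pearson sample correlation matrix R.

Step 1 — column means:
  mean(X_1) = (5 + 1 + 2 + 8 + 6 + 2) / 6 = 24/6 = 4
  mean(X_2) = (8 + 1 + 2 + 7 + 8 + 7) / 6 = 33/6 = 5.5

Step 2 — sample variances and covariances s[i,j] = (1/(n-1)) · Σ_k (x_{k,i} - mean_i) · (x_{k,j} - mean_j), with n-1 = 5:
  s[X_1,X_1] = ((1)·(1) + (-3)·(-3) + (-2)·(-2) + (4)·(4) + (2)·(2) + (-2)·(-2)) / 5 = 38/5 = 7.6
  s[X_1,X_2] = ((1)·(2.5) + (-3)·(-4.5) + (-2)·(-3.5) + (4)·(1.5) + (2)·(2.5) + (-2)·(1.5)) / 5 = 31/5 = 6.2
  s[X_2,X_2] = ((2.5)·(2.5) + (-4.5)·(-4.5) + (-3.5)·(-3.5) + (1.5)·(1.5) + (2.5)·(2.5) + (1.5)·(1.5)) / 5 = 49.5/5 = 9.9
  Sample standard deviations s_i = √(s[i,i]):
  s(X_1) = √(7.6) = 2.7568
  s(X_2) = √(9.9) = 3.1464

Step 3 — r_{ij} = s_{ij} / (s_i · s_j):
  r[X_1,X_1] = 1 (diagonal).
  r[X_1,X_2] = 6.2 / (2.7568 · 3.1464) = 6.2 / 8.6741 = 0.7148
  r[X_2,X_2] = 1 (diagonal).

R is symmetric with unit diagonal. Assembling:

R = [[1, 0.7148],
 [0.7148, 1]]


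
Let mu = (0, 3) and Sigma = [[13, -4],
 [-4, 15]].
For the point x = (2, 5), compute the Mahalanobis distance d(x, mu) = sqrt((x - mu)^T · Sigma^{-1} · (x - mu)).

Step 1 — centre the observation: (x - mu) = (2, 2).

Step 2 — invert Sigma. det(Sigma) = 13·15 - (-4)² = 179.
  Sigma^{-1} = (1/det) · [[d, -b], [-b, a]] = [[0.0838, 0.0223],
 [0.0223, 0.0726]].

Step 3 — form the quadratic (x - mu)^T · Sigma^{-1} · (x - mu):
  Sigma^{-1} · (x - mu) = (0.2123, 0.1899).
  (x - mu)^T · [Sigma^{-1} · (x - mu)] = (2)·(0.2123) + (2)·(0.1899) = 0.8045.

Step 4 — take square root: d = √(0.8045) ≈ 0.8969.

d(x, mu) = √(0.8045) ≈ 0.8969


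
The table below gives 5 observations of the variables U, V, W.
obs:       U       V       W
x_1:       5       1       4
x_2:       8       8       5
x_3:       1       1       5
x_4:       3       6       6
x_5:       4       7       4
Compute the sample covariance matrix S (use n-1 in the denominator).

Step 1 — column means:
  mean(U) = (5 + 8 + 1 + 3 + 4) / 5 = 21/5 = 4.2
  mean(V) = (1 + 8 + 1 + 6 + 7) / 5 = 23/5 = 4.6
  mean(W) = (4 + 5 + 5 + 6 + 4) / 5 = 24/5 = 4.8

Step 2 — sample covariance S[i,j] = (1/(n-1)) · Σ_k (x_{k,i} - mean_i) · (x_{k,j} - mean_j), with n-1 = 4.
  S[U,U] = ((0.8)·(0.8) + (3.8)·(3.8) + (-3.2)·(-3.2) + (-1.2)·(-1.2) + (-0.2)·(-0.2)) / 4 = 26.8/4 = 6.7
  S[U,V] = ((0.8)·(-3.6) + (3.8)·(3.4) + (-3.2)·(-3.6) + (-1.2)·(1.4) + (-0.2)·(2.4)) / 4 = 19.4/4 = 4.85
  S[U,W] = ((0.8)·(-0.8) + (3.8)·(0.2) + (-3.2)·(0.2) + (-1.2)·(1.2) + (-0.2)·(-0.8)) / 4 = -1.8/4 = -0.45
  S[V,V] = ((-3.6)·(-3.6) + (3.4)·(3.4) + (-3.6)·(-3.6) + (1.4)·(1.4) + (2.4)·(2.4)) / 4 = 45.2/4 = 11.3
  S[V,W] = ((-3.6)·(-0.8) + (3.4)·(0.2) + (-3.6)·(0.2) + (1.4)·(1.2) + (2.4)·(-0.8)) / 4 = 2.6/4 = 0.65
  S[W,W] = ((-0.8)·(-0.8) + (0.2)·(0.2) + (0.2)·(0.2) + (1.2)·(1.2) + (-0.8)·(-0.8)) / 4 = 2.8/4 = 0.7

S is symmetric (S[j,i] = S[i,j]). Assembling:

S = [[6.7, 4.85, -0.45],
 [4.85, 11.3, 0.65],
 [-0.45, 0.65, 0.7]]


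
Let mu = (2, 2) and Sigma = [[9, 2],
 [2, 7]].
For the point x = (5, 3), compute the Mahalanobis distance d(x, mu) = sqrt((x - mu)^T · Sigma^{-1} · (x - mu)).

Step 1 — centre the observation: (x - mu) = (3, 1).

Step 2 — invert Sigma. det(Sigma) = 9·7 - (2)² = 59.
  Sigma^{-1} = (1/det) · [[d, -b], [-b, a]] = [[0.1186, -0.0339],
 [-0.0339, 0.1525]].

Step 3 — form the quadratic (x - mu)^T · Sigma^{-1} · (x - mu):
  Sigma^{-1} · (x - mu) = (0.322, 0.0508).
  (x - mu)^T · [Sigma^{-1} · (x - mu)] = (3)·(0.322) + (1)·(0.0508) = 1.0169.

Step 4 — take square root: d = √(1.0169) ≈ 1.0084.

d(x, mu) = √(1.0169) ≈ 1.0084


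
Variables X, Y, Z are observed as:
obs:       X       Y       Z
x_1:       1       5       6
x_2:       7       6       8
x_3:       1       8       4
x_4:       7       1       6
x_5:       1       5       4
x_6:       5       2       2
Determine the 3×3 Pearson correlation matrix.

Step 1 — column means:
  mean(X) = (1 + 7 + 1 + 7 + 1 + 5) / 6 = 22/6 = 3.6667
  mean(Y) = (5 + 6 + 8 + 1 + 5 + 2) / 6 = 27/6 = 4.5
  mean(Z) = (6 + 8 + 4 + 6 + 4 + 2) / 6 = 30/6 = 5

Step 2 — sample variances and covariances s[i,j] = (1/(n-1)) · Σ_k (x_{k,i} - mean_i) · (x_{k,j} - mean_j), with n-1 = 5:
  s[X,X] = ((-2.6667)·(-2.6667) + (3.3333)·(3.3333) + (-2.6667)·(-2.6667) + (3.3333)·(3.3333) + (-2.6667)·(-2.6667) + (1.3333)·(1.3333)) / 5 = 45.3333/5 = 9.0667
  s[X,Y] = ((-2.6667)·(0.5) + (3.3333)·(1.5) + (-2.6667)·(3.5) + (3.3333)·(-3.5) + (-2.6667)·(0.5) + (1.3333)·(-2.5)) / 5 = -22/5 = -4.4
  s[X,Z] = ((-2.6667)·(1) + (3.3333)·(3) + (-2.6667)·(-1) + (3.3333)·(1) + (-2.6667)·(-1) + (1.3333)·(-3)) / 5 = 12/5 = 2.4
  s[Y,Y] = ((0.5)·(0.5) + (1.5)·(1.5) + (3.5)·(3.5) + (-3.5)·(-3.5) + (0.5)·(0.5) + (-2.5)·(-2.5)) / 5 = 33.5/5 = 6.7
  s[Y,Z] = ((0.5)·(1) + (1.5)·(3) + (3.5)·(-1) + (-3.5)·(1) + (0.5)·(-1) + (-2.5)·(-3)) / 5 = 5/5 = 1
  s[Z,Z] = ((1)·(1) + (3)·(3) + (-1)·(-1) + (1)·(1) + (-1)·(-1) + (-3)·(-3)) / 5 = 22/5 = 4.4
  Sample standard deviations s_i = √(s[i,i]):
  s(X) = √(9.0667) = 3.0111
  s(Y) = √(6.7) = 2.5884
  s(Z) = √(4.4) = 2.0976

Step 3 — r_{ij} = s_{ij} / (s_i · s_j):
  r[X,X] = 1 (diagonal).
  r[X,Y] = -4.4 / (3.0111 · 2.5884) = -4.4 / 7.794 = -0.5645
  r[X,Z] = 2.4 / (3.0111 · 2.0976) = 2.4 / 6.3161 = 0.38
  r[Y,Y] = 1 (diagonal).
  r[Y,Z] = 1 / (2.5884 · 2.0976) = 1 / 5.4295 = 0.1842
  r[Z,Z] = 1 (diagonal).

R is symmetric with unit diagonal. Assembling:

R = [[1, -0.5645, 0.38],
 [-0.5645, 1, 0.1842],
 [0.38, 0.1842, 1]]


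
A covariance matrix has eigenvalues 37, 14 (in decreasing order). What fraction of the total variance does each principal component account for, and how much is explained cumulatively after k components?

Step 1 — total variance = trace(Sigma) = Σ λ_i = 37 + 14 = 51.

Step 2 — fraction explained by component i = λ_i / Σ λ:
  PC1: 37/51 = 0.7255
  PC2: 14/51 = 0.2745

Step 3 — cumulative fraction after k components = (λ_1 + ... + λ_k) / Σ λ:
  k = 1: 37/51 = 0.7255
  k = 2: (37 + 14)/51 = 51/51 = 1

Summary (fraction, with percent):

explained: PC1 0.7255 (72.55%), PC2 0.2745 (27.45%);  cumulative: 0.7255, 1


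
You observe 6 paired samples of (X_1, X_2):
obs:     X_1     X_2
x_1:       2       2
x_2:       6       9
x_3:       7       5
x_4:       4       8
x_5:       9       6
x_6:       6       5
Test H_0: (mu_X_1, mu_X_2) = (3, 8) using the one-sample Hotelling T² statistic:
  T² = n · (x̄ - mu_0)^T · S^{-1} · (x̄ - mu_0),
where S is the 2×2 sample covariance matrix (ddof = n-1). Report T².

Step 1 — sample mean vector:
  mean(X_1) = (2 + 6 + 7 + 4 + 9 + 6) / 6 = 34/6 = 5.6667
  mean(X_2) = (2 + 9 + 5 + 8 + 6 + 5) / 6 = 35/6 = 5.8333
  x̄ = (5.6667, 5.8333),  deviation x̄ - mu_0 = (5.6667, 5.8333) - (3, 8) = (2.6667, -2.1667).

Step 2 — sample covariance matrix, S[i,j] = (1/(n-1)) · Σ_k (x_{k,i} - mean_i) · (x_{k,j} - mean_j), divisor n-1 = 5:
  S[X_1,X_1] = ((-3.6667)·(-3.6667) + (0.3333)·(0.3333) + (1.3333)·(1.3333) + (-1.6667)·(-1.6667) + (3.3333)·(3.3333) + (0.3333)·(0.3333)) / 5 = 29.3333/5 = 5.8667
  S[X_1,X_2] = ((-3.6667)·(-3.8333) + (0.3333)·(3.1667) + (1.3333)·(-0.8333) + (-1.6667)·(2.1667) + (3.3333)·(0.1667) + (0.3333)·(-0.8333)) / 5 = 10.6667/5 = 2.1333
  S[X_2,X_2] = ((-3.8333)·(-3.8333) + (3.1667)·(3.1667) + (-0.8333)·(-0.8333) + (2.1667)·(2.1667) + (0.1667)·(0.1667) + (-0.8333)·(-0.8333)) / 5 = 30.8333/5 = 6.1667
  S = [[5.8667, 2.1333],
 [2.1333, 6.1667]].

Step 3 — invert S. det(S) = 5.8667·6.1667 - (2.1333)² = 31.6267.
  S^{-1} = (1/det) · [[d, -b], [-b, a]] = [[0.195, -0.0675],
 [-0.0675, 0.1855]].

Step 4 — quadratic form (x̄ - mu_0)^T · S^{-1} · (x̄ - mu_0):
  S^{-1} · (x̄ - mu_0) = (0.6661, -0.5818),
  (x̄ - mu_0)^T · [...] = (2.6667)·(0.6661) + (-2.1667)·(-0.5818) = 3.0368.

Step 5 — scale by n: T² = 6 · 3.0368 = 18.2209.

T² ≈ 18.2209


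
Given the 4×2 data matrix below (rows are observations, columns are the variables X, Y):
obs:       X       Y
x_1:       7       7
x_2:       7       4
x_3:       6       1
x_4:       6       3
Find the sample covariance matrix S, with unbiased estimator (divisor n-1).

Step 1 — column means:
  mean(X) = (7 + 7 + 6 + 6) / 4 = 26/4 = 6.5
  mean(Y) = (7 + 4 + 1 + 3) / 4 = 15/4 = 3.75

Step 2 — sample covariance S[i,j] = (1/(n-1)) · Σ_k (x_{k,i} - mean_i) · (x_{k,j} - mean_j), with n-1 = 3.
  S[X,X] = ((0.5)·(0.5) + (0.5)·(0.5) + (-0.5)·(-0.5) + (-0.5)·(-0.5)) / 3 = 1/3 = 0.3333
  S[X,Y] = ((0.5)·(3.25) + (0.5)·(0.25) + (-0.5)·(-2.75) + (-0.5)·(-0.75)) / 3 = 3.5/3 = 1.1667
  S[Y,Y] = ((3.25)·(3.25) + (0.25)·(0.25) + (-2.75)·(-2.75) + (-0.75)·(-0.75)) / 3 = 18.75/3 = 6.25

S is symmetric (S[j,i] = S[i,j]). Assembling:

S = [[0.3333, 1.1667],
 [1.1667, 6.25]]
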